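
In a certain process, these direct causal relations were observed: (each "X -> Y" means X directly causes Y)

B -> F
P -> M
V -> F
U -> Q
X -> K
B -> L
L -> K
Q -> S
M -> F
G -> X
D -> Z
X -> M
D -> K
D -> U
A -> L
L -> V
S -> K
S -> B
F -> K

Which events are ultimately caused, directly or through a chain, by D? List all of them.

Direct effects: Z, U, K.
2 steps out: Q.
3 steps out: S.
4 steps out: B.
5 steps out: L, F.
6 steps out: V.
Not reachable from it: G, P, X, M, A.

B, F, K, L, Q, S, U, V, Z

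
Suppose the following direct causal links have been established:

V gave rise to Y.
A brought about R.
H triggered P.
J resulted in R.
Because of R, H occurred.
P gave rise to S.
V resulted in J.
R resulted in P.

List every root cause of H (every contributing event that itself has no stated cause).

Tracing upstream from H: H ← R ← J ← V.
A separate upstream branch: H ← R ← A.
Each of those chain origins has no stated cause.

A, V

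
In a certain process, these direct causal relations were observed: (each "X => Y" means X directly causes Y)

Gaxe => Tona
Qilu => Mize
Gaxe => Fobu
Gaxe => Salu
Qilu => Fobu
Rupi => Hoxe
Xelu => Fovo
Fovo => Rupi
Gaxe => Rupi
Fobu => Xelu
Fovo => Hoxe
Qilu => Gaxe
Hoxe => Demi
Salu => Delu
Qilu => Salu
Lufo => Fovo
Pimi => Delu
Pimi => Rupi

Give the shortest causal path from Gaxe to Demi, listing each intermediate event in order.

Gaxe → Rupi → Hoxe → Demi

Gaxe → Rupi
Rupi → Hoxe
Hoxe → Demi
Length: 3 steps.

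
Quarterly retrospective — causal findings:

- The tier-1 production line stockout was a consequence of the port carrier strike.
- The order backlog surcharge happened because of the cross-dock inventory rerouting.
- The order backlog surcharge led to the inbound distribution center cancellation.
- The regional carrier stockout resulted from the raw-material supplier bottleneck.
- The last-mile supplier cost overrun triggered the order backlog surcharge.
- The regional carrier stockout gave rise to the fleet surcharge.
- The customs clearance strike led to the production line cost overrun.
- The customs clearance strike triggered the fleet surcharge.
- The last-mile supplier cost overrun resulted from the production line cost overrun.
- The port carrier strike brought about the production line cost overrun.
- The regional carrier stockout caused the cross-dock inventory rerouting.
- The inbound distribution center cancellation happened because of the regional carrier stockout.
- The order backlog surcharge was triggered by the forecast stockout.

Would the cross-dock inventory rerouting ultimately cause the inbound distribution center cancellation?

There is a causal chain: the cross-dock inventory rerouting → the order backlog surcharge → the inbound distribution center cancellation.

Yes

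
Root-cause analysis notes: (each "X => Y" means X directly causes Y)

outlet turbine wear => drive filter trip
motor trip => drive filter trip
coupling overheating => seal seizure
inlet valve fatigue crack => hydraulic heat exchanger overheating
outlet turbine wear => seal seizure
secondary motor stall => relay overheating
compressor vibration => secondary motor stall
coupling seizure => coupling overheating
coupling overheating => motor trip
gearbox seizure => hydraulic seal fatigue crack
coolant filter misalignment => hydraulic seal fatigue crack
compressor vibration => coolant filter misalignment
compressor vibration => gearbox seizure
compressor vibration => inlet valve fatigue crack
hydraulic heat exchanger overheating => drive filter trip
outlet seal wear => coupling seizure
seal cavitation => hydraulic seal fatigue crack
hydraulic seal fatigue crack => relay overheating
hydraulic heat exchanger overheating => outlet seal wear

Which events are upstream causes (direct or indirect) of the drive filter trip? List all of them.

the compressor vibration, the coupling overheating, the coupling seizure, the hydraulic heat exchanger overheating, the inlet valve fatigue crack, the motor trip, the outlet seal wear, the outlet turbine wear

Immediate causes of the drive filter trip: the hydraulic heat exchanger overheating, the outlet turbine wear, the motor trip.
Further upstream: the compressor vibration, the inlet valve fatigue crack, the outlet seal wear, the coupling seizure, the coupling overheating.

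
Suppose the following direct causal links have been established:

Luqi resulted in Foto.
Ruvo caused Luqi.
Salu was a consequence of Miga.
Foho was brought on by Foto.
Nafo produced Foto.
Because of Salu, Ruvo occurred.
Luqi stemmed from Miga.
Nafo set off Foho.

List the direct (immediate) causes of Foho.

Foto, Nafo

Upstream contributors include Miga, Salu, Ruvo, Luqi, but only Foto, Nafo feed directly into Foho.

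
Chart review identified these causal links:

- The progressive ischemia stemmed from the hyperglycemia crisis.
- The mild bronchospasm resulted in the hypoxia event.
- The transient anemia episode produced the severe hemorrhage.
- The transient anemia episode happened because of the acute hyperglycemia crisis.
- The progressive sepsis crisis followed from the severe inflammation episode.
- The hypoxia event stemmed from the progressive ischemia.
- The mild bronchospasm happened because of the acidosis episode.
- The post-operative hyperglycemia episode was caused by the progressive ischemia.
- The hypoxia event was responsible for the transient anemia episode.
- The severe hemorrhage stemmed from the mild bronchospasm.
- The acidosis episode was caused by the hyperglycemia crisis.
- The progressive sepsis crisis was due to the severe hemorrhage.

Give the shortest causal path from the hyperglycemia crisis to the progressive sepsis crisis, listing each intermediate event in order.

the hyperglycemia crisis → the acidosis episode
the acidosis episode → the mild bronchospasm
the mild bronchospasm → the severe hemorrhage
the severe hemorrhage → the progressive sepsis crisis
Length: 4 steps.

the hyperglycemia crisis → the acidosis episode → the mild bronchospasm → the severe hemorrhage → the progressive sepsis crisis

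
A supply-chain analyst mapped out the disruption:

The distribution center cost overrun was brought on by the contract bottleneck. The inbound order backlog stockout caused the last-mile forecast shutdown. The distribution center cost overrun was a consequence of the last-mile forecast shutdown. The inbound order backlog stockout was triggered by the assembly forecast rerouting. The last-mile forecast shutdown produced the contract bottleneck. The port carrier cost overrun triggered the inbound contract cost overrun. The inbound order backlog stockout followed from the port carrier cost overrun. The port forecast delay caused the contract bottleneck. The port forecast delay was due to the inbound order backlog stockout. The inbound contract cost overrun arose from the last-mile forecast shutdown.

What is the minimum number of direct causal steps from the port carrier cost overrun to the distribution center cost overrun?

3

Shortest chain: the port carrier cost overrun → the inbound order backlog stockout → the last-mile forecast shutdown → the distribution center cost overrun.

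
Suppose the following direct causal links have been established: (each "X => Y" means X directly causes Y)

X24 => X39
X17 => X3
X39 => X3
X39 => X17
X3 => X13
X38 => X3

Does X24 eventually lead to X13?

There is a causal chain: X24 → X39 → X3 → X13.

Yes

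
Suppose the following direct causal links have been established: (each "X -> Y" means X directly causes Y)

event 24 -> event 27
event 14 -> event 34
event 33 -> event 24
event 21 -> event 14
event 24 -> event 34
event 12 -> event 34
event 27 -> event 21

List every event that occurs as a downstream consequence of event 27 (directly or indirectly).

event 14, event 21, event 34

Direct effects: event 21.
2 steps out: event 14.
3 steps out: event 34.
Not reachable from it: event 33, event 24, event 12.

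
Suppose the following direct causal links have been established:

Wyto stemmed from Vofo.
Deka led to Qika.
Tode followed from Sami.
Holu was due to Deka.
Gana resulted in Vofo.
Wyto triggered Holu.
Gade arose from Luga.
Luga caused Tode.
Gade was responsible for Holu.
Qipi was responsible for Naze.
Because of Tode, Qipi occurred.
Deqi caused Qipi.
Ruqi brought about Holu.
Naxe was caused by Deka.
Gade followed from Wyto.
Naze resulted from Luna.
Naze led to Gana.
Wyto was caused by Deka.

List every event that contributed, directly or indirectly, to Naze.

Immediate causes of Naze: Luna, Qipi.
Further upstream: Sami, Luga, Deqi, Tode.

Deqi, Luga, Luna, Qipi, Sami, Tode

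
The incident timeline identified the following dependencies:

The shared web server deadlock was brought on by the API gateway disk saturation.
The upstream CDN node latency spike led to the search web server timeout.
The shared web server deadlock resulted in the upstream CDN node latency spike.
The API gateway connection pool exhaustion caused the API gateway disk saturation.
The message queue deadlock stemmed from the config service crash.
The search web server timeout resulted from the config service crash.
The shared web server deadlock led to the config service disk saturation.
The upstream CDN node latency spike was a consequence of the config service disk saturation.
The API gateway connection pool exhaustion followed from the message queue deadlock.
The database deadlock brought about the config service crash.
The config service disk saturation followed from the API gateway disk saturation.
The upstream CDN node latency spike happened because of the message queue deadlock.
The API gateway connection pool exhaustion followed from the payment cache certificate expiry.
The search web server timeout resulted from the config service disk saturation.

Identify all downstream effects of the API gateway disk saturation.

the config service disk saturation, the search web server timeout, the shared web server deadlock, the upstream CDN node latency spike

Direct effects: the shared web server deadlock, the config service disk saturation.
2 steps out: the upstream CDN node latency spike, the search web server timeout.
Not reachable from it: the payment cache certificate expiry, the database deadlock, the config service crash, the message queue deadlock, the API gateway connection pool exhaustion.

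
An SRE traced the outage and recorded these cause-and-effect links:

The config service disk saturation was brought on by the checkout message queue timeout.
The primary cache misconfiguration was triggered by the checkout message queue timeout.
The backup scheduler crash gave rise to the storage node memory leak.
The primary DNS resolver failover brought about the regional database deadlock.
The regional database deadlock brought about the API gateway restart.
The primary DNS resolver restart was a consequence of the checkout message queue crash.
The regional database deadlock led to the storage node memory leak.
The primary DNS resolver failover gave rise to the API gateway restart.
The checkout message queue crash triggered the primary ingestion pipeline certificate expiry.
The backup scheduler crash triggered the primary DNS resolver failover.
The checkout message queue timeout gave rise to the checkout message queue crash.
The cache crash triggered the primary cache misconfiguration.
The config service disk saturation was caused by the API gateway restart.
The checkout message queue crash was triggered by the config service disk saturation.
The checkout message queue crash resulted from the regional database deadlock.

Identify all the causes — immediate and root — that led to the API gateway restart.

the backup scheduler crash, the primary DNS resolver failover, the regional database deadlock

Immediate causes of the API gateway restart: the primary DNS resolver failover, the regional database deadlock.
Further upstream: the backup scheduler crash.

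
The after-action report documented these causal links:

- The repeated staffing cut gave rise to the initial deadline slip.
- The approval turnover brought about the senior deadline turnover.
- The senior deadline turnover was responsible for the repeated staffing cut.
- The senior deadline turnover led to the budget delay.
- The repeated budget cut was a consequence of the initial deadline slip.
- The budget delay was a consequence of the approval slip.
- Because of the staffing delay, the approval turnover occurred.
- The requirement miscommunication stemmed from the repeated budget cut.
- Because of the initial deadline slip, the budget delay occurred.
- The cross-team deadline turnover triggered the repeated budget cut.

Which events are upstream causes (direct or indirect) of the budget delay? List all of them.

the approval slip, the approval turnover, the initial deadline slip, the repeated staffing cut, the senior deadline turnover, the staffing delay

Immediate causes of the budget delay: the senior deadline turnover, the approval slip, the initial deadline slip.
Further upstream: the staffing delay, the approval turnover, the repeated staffing cut.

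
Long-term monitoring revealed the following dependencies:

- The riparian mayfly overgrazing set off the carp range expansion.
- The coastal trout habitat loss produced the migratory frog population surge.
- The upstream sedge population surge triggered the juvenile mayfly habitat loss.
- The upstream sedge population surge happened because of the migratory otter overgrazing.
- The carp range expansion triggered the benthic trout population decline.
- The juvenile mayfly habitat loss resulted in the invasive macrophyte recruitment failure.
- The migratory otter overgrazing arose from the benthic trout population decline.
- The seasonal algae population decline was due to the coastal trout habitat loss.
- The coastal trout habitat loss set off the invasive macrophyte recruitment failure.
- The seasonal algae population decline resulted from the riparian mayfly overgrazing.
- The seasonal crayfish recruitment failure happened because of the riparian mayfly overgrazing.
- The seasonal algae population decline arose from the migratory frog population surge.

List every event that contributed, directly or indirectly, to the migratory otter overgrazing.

the benthic trout population decline, the carp range expansion, the riparian mayfly overgrazing

Immediate cause of the migratory otter overgrazing: the benthic trout population decline.
Further upstream: the riparian mayfly overgrazing, the carp range expansion.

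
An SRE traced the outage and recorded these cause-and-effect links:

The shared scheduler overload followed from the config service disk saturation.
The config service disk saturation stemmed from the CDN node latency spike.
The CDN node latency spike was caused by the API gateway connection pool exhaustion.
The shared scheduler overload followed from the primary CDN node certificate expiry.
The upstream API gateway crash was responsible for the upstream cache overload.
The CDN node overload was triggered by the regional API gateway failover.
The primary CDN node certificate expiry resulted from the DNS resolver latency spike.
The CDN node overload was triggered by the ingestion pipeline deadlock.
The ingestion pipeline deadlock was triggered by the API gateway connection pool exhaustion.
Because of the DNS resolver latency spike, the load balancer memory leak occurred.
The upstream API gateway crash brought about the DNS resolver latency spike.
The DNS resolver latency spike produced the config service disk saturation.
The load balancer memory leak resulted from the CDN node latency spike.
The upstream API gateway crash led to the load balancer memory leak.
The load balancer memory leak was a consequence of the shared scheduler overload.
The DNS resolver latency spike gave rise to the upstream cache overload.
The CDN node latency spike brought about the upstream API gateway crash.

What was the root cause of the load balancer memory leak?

Tracing upstream from the load balancer memory leak: the load balancer memory leak ← the CDN node latency spike ← the API gateway connection pool exhaustion.
The API gateway connection pool exhaustion has no stated cause, so it is the root.

the API gateway connection pool exhaustion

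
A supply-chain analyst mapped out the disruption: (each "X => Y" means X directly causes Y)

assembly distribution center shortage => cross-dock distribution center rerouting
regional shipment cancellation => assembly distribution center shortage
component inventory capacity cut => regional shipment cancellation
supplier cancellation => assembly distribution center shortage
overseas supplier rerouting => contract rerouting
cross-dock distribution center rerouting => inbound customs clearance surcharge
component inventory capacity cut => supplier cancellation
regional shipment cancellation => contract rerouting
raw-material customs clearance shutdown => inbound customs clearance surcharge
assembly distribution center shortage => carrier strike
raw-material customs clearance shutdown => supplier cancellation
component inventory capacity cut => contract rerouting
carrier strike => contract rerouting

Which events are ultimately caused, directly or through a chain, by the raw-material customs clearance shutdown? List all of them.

Direct effects: the supplier cancellation, the inbound customs clearance surcharge.
2 steps out: the assembly distribution center shortage.
3 steps out: the carrier strike, the cross-dock distribution center rerouting.
4 steps out: the contract rerouting.
Not reachable from it: the component inventory capacity cut, the regional shipment cancellation, the overseas supplier rerouting.

the assembly distribution center shortage, the carrier strike, the contract rerouting, the cross-dock distribution center rerouting, the inbound customs clearance surcharge, the supplier cancellation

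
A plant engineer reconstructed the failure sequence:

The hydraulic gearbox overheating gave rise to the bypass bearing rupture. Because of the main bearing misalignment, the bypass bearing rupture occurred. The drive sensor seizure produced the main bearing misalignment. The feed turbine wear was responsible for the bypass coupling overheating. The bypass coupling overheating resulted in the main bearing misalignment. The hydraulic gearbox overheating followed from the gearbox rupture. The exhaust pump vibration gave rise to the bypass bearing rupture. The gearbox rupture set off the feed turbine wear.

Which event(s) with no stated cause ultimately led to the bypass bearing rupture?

Tracing upstream from the bypass bearing rupture: the bypass bearing rupture ← the main bearing misalignment ← the drive sensor seizure.
A separate upstream branch: the bypass bearing rupture ← the hydraulic gearbox overheating ← the gearbox rupture.
A separate upstream branch: the bypass bearing rupture ← the exhaust pump vibration.
Each of those chain origins has no stated cause.

the drive sensor seizure, the exhaust pump vibration, the gearbox rupture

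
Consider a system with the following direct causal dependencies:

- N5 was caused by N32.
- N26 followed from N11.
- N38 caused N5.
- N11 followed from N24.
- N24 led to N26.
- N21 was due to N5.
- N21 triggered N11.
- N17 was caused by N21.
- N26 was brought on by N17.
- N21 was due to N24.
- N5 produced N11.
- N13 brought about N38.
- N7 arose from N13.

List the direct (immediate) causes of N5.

Upstream contributors include N13, but only N32, N38 feed directly into N5.

N32, N38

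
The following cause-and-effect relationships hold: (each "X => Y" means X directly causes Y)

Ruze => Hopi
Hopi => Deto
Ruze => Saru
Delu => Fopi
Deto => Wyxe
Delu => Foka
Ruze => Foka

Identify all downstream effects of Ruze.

Direct effects: Hopi, Saru, Foka.
2 steps out: Deto.
3 steps out: Wyxe.
Not reachable from it: Delu, Fopi.

Deto, Foka, Hopi, Saru, Wyxe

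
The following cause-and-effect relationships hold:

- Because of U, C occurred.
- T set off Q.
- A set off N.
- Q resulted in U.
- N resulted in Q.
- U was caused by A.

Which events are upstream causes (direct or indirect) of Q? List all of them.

Immediate causes of Q: N, T.
Further upstream: A.

A, N, T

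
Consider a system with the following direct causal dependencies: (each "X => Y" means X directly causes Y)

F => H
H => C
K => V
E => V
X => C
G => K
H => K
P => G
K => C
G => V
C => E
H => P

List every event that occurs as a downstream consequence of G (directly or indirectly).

Direct effects: K, V.
2 steps out: C.
3 steps out: E.
Not reachable from it: X, F, H, P.

C, E, K, V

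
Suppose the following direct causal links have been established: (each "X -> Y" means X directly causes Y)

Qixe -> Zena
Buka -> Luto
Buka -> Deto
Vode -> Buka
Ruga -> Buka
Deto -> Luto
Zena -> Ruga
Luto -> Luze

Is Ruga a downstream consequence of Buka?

Buka leads to Deto, Luto, Luze; Ruga is not among them.

No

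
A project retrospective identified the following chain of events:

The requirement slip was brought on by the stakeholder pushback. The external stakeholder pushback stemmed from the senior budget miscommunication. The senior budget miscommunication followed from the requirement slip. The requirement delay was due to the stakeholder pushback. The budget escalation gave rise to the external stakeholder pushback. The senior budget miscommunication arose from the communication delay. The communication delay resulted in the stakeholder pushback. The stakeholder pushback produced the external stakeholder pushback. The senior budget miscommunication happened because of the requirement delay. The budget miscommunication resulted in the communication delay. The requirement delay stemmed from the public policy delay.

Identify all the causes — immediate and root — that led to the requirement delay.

Immediate causes of the requirement delay: the public policy delay, the stakeholder pushback.
Further upstream: the budget miscommunication, the communication delay.

the budget miscommunication, the communication delay, the public policy delay, the stakeholder pushback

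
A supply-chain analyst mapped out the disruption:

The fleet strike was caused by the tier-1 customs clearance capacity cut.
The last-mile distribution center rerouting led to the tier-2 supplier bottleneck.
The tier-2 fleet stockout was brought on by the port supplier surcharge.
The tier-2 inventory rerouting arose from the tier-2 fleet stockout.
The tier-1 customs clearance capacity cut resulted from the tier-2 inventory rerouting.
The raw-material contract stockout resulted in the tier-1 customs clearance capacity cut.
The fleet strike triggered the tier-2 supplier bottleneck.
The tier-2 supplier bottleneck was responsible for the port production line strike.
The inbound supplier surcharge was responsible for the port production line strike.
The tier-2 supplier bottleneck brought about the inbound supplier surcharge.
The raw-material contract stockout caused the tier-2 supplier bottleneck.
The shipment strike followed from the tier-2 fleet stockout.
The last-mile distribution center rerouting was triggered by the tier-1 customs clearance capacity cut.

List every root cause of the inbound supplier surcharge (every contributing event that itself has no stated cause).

the port supplier surcharge, the raw-material contract stockout

Tracing upstream from the inbound supplier surcharge: the inbound supplier surcharge ← the tier-2 supplier bottleneck ← the last-mile distribution center rerouting ← the tier-1 customs clearance capacity cut ← the tier-2 inventory rerouting ← the tier-2 fleet stockout ← the port supplier surcharge.
A separate upstream branch: the inbound supplier surcharge ← the tier-2 supplier bottleneck ← the raw-material contract stockout.
Each of those chain origins has no stated cause.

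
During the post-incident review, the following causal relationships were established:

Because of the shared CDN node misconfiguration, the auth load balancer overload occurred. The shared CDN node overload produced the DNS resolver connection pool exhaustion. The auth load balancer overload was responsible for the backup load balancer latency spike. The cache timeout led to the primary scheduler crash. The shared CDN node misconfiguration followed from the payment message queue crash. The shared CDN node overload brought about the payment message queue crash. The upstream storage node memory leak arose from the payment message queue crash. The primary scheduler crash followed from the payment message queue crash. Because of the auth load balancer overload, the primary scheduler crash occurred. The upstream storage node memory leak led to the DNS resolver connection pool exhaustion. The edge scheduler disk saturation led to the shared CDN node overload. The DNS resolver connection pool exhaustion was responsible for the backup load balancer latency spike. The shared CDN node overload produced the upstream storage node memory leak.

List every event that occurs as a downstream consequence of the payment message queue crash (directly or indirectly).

the DNS resolver connection pool exhaustion, the auth load balancer overload, the backup load balancer latency spike, the primary scheduler crash, the shared CDN node misconfiguration, the upstream storage node memory leak

Direct effects: the shared CDN node misconfiguration, the upstream storage node memory leak, the primary scheduler crash.
2 steps out: the auth load balancer overload, the DNS resolver connection pool exhaustion.
3 steps out: the backup load balancer latency spike.
Not reachable from it: the edge scheduler disk saturation, the shared CDN node overload, the cache timeout.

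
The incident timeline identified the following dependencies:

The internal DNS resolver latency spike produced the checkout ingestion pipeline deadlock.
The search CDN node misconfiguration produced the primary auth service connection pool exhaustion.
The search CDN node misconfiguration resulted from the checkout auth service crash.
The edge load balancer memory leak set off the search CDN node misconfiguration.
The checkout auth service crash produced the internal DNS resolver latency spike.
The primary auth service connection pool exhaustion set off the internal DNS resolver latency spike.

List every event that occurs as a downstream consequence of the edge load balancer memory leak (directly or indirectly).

Direct effects: the search CDN node misconfiguration.
2 steps out: the primary auth service connection pool exhaustion.
3 steps out: the internal DNS resolver latency spike.
4 steps out: the checkout ingestion pipeline deadlock.
Not reachable from it: the checkout auth service crash.

the checkout ingestion pipeline deadlock, the internal DNS resolver latency spike, the primary auth service connection pool exhaustion, the search CDN node misconfiguration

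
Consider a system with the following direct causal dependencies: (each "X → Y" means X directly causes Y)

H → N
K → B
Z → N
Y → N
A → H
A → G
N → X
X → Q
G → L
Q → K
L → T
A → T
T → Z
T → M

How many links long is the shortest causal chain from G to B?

Shortest chain: G → L → T → Z → N → X → Q → K → B.

8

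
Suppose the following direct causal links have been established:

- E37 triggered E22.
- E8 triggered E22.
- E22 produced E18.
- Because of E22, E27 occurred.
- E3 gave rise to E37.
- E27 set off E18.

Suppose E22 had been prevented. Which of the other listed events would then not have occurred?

E18, E27

Downstream of E22: E27, E18.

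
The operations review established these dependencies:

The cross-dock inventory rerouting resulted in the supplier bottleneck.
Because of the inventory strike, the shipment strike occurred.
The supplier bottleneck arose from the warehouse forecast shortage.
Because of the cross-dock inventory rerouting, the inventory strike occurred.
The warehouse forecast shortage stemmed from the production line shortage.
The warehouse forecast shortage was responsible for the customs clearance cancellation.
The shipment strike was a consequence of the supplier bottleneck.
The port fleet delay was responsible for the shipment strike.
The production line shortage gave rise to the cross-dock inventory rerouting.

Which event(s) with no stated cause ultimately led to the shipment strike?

Tracing upstream from the shipment strike: the shipment strike ← the inventory strike ← the cross-dock inventory rerouting ← the production line shortage.
A separate upstream branch: the shipment strike ← the port fleet delay.
Each of those chain origins has no stated cause.

the port fleet delay, the production line shortage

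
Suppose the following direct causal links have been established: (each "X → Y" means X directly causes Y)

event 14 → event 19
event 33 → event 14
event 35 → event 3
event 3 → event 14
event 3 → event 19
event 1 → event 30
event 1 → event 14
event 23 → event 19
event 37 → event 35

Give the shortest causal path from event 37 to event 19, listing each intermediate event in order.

event 37 → event 35 → event 3 → event 19

event 37 → event 35
event 35 → event 3
event 3 → event 19
Length: 3 steps.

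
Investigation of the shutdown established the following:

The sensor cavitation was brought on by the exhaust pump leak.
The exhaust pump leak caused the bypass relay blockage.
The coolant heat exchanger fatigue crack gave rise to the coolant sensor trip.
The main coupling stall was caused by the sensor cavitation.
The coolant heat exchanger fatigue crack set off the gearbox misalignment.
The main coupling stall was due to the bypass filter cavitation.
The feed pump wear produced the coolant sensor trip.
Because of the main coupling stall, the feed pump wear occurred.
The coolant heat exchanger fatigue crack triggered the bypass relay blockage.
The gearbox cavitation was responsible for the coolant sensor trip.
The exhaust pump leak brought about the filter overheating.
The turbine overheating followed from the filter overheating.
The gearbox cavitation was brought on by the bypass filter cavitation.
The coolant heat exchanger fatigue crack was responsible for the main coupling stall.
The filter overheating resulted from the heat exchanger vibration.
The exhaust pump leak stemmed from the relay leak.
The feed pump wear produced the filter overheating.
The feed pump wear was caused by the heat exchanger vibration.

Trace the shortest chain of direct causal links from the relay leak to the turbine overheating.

the relay leak → the exhaust pump leak
the exhaust pump leak → the filter overheating
the filter overheating → the turbine overheating
Length: 3 steps.

the relay leak → the exhaust pump leak → the filter overheating → the turbine overheating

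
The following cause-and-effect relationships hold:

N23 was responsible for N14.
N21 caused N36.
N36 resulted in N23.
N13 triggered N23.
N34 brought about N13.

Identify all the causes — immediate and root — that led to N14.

N13, N21, N23, N34, N36

Immediate cause of N14: N23.
Further upstream: N34, N21, N13, N36.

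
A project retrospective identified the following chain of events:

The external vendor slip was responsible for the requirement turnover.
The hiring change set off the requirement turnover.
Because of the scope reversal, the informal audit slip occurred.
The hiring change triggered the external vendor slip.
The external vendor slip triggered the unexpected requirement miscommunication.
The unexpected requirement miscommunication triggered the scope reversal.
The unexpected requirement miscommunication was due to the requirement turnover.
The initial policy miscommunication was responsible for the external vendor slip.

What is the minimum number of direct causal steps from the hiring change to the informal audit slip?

Shortest chain: the hiring change → the external vendor slip → the unexpected requirement miscommunication → the scope reversal → the informal audit slip.

4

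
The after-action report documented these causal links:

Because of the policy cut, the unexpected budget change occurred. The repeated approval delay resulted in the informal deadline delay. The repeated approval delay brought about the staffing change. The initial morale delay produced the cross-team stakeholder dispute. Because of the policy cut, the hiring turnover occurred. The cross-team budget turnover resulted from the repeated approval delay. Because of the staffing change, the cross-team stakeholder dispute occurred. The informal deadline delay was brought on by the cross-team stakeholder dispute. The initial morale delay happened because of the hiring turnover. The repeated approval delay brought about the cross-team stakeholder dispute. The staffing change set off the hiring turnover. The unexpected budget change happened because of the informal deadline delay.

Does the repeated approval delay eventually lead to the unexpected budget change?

Yes

There is a causal chain: the repeated approval delay → the informal deadline delay → the unexpected budget change.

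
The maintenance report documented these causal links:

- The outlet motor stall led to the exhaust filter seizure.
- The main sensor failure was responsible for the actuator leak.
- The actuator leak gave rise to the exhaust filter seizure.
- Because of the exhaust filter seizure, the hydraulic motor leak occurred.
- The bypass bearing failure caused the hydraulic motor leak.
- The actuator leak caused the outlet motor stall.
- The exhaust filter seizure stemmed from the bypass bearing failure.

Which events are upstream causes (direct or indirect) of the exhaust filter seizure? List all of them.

the actuator leak, the bypass bearing failure, the main sensor failure, the outlet motor stall

Immediate causes of the exhaust filter seizure: the bypass bearing failure, the actuator leak, the outlet motor stall.
Further upstream: the main sensor failure.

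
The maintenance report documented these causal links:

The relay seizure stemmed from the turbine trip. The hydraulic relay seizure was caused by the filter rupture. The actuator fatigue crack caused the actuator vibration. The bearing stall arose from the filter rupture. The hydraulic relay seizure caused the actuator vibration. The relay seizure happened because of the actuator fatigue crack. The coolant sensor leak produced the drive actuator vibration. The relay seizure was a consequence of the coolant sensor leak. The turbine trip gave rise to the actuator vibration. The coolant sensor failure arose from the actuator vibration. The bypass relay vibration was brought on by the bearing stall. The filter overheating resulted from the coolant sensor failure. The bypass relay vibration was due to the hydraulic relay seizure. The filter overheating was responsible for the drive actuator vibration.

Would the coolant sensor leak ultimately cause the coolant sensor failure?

The coolant sensor leak leads to the relay seizure, the drive actuator vibration; the coolant sensor failure is not among them.

No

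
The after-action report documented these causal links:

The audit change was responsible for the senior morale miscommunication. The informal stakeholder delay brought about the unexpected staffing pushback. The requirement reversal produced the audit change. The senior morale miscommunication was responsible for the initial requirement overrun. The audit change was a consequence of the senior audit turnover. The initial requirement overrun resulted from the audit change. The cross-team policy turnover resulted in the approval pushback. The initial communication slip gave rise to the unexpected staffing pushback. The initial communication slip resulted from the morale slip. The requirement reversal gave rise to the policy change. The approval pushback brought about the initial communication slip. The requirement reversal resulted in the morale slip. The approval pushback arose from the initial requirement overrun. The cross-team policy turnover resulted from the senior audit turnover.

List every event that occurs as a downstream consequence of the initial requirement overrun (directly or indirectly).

the approval pushback, the initial communication slip, the unexpected staffing pushback

Direct effects: the approval pushback.
2 steps out: the initial communication slip.
3 steps out: the unexpected staffing pushback.
Not reachable from it: the requirement reversal, the senior audit turnover, the policy change, the cross-team policy turnover, the audit change, the senior morale miscommunication, the morale slip, the informal stakeholder delay.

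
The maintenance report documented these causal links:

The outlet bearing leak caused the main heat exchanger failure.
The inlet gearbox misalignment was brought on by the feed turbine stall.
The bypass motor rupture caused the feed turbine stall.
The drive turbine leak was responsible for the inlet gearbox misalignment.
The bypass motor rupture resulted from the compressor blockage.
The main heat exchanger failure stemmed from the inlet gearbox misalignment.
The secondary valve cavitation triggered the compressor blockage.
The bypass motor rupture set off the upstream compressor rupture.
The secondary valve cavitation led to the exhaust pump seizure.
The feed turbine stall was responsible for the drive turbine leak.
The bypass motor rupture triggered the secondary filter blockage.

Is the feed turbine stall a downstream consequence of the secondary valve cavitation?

Yes

There is a causal chain: the secondary valve cavitation → the compressor blockage → the bypass motor rupture → the feed turbine stall.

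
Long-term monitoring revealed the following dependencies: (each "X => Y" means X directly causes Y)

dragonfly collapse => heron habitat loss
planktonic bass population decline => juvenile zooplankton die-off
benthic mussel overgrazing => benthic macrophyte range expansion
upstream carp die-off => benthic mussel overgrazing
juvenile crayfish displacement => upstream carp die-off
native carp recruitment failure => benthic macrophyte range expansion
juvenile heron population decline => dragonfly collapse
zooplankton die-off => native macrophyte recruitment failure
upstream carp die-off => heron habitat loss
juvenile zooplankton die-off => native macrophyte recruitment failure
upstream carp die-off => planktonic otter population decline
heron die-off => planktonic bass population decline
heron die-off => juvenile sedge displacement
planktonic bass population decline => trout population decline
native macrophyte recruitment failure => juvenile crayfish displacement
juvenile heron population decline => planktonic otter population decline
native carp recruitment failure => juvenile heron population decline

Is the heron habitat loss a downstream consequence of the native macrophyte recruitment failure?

There is a causal chain: the native macrophyte recruitment failure → the juvenile crayfish displacement → the upstream carp die-off → the heron habitat loss.

Yes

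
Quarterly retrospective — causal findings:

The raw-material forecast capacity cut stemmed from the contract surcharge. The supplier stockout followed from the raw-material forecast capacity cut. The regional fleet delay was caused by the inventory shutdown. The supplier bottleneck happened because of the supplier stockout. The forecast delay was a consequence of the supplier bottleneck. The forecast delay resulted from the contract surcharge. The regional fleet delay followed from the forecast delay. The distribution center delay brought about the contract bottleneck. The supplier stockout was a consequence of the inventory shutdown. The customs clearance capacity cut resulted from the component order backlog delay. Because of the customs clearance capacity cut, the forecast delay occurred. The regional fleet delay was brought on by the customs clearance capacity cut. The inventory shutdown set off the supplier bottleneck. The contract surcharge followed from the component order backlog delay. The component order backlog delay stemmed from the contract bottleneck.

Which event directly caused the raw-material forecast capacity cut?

Upstream contributors include the distribution center delay, the contract bottleneck, the component order backlog delay, but only the contract surcharge feeds directly into the raw-material forecast capacity cut.

the contract surcharge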